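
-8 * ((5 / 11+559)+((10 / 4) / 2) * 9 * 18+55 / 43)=-2888076 / 473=-6105.87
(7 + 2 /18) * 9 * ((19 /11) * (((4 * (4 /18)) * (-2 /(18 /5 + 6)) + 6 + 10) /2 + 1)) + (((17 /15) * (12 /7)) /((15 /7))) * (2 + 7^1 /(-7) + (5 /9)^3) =592845992 /601425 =985.74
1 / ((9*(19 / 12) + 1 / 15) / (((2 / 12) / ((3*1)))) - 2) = 10 / 2557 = 0.00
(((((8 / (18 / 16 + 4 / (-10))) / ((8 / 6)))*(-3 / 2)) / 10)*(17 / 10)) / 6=-51 / 145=-0.35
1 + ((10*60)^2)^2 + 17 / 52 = 6739200000069 / 52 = 129600000001.33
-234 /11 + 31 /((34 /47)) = 8071 /374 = 21.58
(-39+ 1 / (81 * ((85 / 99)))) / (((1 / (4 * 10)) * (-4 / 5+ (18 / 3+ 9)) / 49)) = -5381.11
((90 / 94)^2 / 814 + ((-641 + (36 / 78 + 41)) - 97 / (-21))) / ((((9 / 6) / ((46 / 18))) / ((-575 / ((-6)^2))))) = 3862208966941925 / 238571761428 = 16188.88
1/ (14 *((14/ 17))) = 17/ 196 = 0.09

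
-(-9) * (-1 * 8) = -72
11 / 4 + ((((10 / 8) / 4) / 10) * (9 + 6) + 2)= 167 / 32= 5.22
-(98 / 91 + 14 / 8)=-147 / 52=-2.83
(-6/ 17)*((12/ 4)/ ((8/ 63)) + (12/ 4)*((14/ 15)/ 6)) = -2891/ 340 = -8.50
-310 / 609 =-0.51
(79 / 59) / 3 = 79 / 177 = 0.45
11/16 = 0.69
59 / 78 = 0.76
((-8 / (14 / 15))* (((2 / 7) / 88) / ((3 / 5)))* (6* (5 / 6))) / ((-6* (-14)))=-125 / 45276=-0.00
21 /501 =7 /167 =0.04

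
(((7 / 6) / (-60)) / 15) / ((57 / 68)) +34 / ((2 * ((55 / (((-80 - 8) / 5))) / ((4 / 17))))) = -19723 / 15390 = -1.28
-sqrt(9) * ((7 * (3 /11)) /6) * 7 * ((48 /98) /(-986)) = 18 /5423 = 0.00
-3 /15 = -1 /5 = -0.20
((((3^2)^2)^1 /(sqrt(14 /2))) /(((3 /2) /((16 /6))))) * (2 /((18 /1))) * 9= 144 * sqrt(7) /7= 54.43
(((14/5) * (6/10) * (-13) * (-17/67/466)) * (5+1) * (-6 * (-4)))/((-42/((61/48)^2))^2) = 3059930861/1208516198400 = 0.00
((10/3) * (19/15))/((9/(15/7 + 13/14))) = 817/567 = 1.44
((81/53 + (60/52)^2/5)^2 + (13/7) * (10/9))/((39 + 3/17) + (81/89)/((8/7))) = 323263335829232/2445453385799697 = 0.13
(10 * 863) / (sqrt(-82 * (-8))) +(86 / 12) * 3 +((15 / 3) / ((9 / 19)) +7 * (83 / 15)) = 407.73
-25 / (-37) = 25 / 37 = 0.68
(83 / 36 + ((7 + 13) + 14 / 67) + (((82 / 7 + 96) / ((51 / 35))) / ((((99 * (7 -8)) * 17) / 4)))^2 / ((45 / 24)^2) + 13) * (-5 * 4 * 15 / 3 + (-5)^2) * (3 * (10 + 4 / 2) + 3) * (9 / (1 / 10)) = -1025775785805129125 / 109690969014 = -9351506.28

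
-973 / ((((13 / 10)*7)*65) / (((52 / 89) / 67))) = -1112 / 77519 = -0.01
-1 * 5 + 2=-3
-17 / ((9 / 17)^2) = -4913 / 81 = -60.65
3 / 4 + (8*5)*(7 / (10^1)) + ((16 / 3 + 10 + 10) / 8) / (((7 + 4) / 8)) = 4099 / 132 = 31.05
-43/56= -0.77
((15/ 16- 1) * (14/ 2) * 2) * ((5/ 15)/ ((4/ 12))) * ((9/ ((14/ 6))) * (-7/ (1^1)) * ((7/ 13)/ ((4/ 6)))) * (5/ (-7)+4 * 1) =13041/ 208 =62.70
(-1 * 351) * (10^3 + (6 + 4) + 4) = -355914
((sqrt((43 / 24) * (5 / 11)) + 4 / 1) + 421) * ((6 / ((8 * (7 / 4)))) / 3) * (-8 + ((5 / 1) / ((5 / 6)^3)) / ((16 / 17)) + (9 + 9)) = 137 * sqrt(14190) / 6600 + 2329 / 2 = 1166.97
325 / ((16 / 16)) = 325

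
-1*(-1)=1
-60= -60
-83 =-83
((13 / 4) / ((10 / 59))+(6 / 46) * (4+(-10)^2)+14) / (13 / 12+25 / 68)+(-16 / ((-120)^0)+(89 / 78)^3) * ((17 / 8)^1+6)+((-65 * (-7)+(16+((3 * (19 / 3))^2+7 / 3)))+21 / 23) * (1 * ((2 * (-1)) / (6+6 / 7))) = -409224951113 / 1242596160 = -329.33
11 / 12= 0.92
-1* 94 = -94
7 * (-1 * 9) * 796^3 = -31774575168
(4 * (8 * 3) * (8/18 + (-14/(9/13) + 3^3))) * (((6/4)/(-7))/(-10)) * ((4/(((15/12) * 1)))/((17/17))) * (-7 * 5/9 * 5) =-8320/9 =-924.44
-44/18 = -22/9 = -2.44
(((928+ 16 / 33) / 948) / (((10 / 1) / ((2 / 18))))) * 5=3830 / 70389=0.05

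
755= 755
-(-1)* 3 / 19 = 3 / 19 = 0.16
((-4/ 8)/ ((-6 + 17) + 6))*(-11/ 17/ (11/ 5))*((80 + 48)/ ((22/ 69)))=3.47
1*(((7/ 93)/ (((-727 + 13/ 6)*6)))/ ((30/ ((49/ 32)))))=-343/ 388278720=-0.00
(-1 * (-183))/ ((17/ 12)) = 2196/ 17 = 129.18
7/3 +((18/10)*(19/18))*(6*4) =719/15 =47.93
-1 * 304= -304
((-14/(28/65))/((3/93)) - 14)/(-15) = 68.10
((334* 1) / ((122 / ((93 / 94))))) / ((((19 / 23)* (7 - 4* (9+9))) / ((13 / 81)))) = -119071 / 14707710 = -0.01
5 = 5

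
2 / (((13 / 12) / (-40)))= -960 / 13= -73.85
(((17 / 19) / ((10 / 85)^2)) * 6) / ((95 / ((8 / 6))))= 9826 / 1805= 5.44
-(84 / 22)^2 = -1764 / 121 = -14.58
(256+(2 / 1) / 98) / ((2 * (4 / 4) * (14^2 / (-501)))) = -6285045 / 19208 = -327.21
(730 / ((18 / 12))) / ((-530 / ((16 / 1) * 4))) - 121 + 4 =-175.77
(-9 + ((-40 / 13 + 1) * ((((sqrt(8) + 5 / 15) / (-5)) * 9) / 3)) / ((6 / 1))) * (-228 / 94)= 66177 / 3055 - 3078 * sqrt(2) / 3055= 20.24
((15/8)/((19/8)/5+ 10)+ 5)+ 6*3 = 9712/419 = 23.18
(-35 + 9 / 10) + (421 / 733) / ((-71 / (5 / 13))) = -230727669 / 6765590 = -34.10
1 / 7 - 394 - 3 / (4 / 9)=-11217 / 28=-400.61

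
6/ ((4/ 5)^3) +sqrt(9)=471/ 32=14.72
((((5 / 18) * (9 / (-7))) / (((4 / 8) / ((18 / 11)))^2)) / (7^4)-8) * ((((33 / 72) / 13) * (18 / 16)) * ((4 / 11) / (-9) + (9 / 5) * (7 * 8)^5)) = -124764176214763574 / 396561165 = -314615215.07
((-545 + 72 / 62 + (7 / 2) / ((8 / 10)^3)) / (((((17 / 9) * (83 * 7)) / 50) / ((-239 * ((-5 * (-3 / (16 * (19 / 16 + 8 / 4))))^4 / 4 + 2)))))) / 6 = 25544598108962175 / 13093398746624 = 1950.95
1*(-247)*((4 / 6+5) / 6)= -4199 / 18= -233.28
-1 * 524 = -524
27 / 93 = 9 / 31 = 0.29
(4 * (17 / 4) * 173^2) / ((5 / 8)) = 4070344 / 5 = 814068.80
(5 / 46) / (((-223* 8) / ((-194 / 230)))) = 97 / 1887472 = 0.00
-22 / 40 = -11 / 20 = -0.55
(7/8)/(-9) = -0.10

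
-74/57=-1.30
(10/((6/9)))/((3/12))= 60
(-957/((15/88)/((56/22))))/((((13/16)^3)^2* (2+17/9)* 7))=-1824.76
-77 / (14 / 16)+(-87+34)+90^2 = 7959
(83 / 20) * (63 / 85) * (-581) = -1787.09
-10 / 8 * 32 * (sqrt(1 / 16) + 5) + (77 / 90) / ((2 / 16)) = -9142 / 45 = -203.16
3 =3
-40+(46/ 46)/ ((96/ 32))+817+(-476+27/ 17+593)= 895.92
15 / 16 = 0.94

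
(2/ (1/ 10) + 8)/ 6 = 14/ 3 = 4.67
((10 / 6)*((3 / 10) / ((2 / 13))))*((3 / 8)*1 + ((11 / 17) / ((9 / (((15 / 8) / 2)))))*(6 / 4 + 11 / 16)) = 88673 / 52224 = 1.70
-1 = -1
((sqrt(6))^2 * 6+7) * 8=344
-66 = -66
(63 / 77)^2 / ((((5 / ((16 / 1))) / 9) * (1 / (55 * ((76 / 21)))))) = 295488 / 77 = 3837.51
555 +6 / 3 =557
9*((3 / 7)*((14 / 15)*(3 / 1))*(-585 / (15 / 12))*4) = -101088 / 5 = -20217.60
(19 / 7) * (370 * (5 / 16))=17575 / 56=313.84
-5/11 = -0.45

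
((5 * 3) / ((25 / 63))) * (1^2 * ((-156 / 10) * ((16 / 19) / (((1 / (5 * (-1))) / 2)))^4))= -386452684800 / 130321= -2965390.73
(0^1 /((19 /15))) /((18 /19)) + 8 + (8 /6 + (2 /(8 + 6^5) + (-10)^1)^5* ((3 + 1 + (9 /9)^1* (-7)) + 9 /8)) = 4018301303638505300664923 /21432626696751341568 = 187485.25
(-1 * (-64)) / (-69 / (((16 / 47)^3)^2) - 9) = -1073741824 / 743916852645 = -0.00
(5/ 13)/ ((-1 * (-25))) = 1/ 65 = 0.02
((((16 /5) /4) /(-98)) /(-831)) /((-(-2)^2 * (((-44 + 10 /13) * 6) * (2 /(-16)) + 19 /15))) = -13 /178335647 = -0.00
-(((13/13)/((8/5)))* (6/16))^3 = -3375/262144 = -0.01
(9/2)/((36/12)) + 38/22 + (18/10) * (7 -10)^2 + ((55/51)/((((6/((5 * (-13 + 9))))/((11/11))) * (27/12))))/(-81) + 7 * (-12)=-792005311/12269070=-64.55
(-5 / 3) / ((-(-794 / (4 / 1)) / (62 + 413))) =-4750 / 1191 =-3.99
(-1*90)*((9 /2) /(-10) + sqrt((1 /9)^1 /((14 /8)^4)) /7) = 26823 /686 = 39.10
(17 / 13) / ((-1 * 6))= -17 / 78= -0.22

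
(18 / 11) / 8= 9 / 44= 0.20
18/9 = 2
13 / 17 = 0.76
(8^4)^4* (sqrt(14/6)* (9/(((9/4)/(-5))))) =-5629499534213120* sqrt(21)/3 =-8599202580083422.00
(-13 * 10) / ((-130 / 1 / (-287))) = -287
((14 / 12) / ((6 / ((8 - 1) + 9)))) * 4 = 112 / 9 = 12.44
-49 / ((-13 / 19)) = 931 / 13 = 71.62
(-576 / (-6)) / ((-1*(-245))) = 96 / 245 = 0.39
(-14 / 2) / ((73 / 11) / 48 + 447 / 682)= -8.82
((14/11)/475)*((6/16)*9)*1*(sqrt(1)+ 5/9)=147/10450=0.01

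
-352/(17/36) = -12672/17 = -745.41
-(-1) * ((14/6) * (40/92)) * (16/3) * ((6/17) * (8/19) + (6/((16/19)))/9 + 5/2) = 3733660/200583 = 18.61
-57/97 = -0.59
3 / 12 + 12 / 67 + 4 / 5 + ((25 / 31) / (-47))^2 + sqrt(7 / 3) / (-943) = 3497169803 / 2844617660 - sqrt(21) / 2829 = 1.23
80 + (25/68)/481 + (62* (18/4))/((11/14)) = 156540763/359788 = 435.09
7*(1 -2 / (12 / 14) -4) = -112 / 3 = -37.33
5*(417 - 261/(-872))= 1819425/872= 2086.50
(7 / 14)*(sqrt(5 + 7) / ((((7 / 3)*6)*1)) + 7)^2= sqrt(3) + 1202 / 49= 26.26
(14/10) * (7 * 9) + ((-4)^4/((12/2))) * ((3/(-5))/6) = 1259/15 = 83.93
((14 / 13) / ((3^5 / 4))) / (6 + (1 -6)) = 56 / 3159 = 0.02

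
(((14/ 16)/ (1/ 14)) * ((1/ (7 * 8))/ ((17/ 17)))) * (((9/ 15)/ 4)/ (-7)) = -0.00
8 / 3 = 2.67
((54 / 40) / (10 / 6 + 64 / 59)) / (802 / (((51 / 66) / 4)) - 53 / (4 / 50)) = 81243 / 577713490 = 0.00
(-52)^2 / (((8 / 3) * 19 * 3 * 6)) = 169 / 57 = 2.96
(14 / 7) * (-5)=-10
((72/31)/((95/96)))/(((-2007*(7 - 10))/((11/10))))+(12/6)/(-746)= -2758491/1224810775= -0.00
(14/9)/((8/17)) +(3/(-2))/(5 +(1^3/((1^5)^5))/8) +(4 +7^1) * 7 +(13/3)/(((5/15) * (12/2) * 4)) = 237797/2952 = 80.55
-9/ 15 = -3/ 5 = -0.60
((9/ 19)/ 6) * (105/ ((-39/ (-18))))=945/ 247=3.83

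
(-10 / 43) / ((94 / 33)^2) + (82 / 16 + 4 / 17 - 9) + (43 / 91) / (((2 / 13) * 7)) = -3.23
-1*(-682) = 682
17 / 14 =1.21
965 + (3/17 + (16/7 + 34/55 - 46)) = 6035016/6545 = 922.08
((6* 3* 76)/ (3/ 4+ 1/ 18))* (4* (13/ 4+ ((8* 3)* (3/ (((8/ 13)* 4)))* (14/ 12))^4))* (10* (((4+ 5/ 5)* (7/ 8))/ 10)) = 40301418274.02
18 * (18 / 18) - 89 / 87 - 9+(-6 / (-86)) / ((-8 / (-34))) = 123805 / 14964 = 8.27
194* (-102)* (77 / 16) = -380919 / 4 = -95229.75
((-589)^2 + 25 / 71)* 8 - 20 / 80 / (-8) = 6305642567 / 2272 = 2775370.85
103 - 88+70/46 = 380/23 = 16.52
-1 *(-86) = 86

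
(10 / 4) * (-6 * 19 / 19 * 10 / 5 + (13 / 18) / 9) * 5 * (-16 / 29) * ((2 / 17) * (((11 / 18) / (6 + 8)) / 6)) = 531025 / 7547337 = 0.07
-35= -35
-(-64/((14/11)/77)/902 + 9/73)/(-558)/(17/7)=-87353/28391598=-0.00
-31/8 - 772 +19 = -6055/8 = -756.88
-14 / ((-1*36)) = 0.39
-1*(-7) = 7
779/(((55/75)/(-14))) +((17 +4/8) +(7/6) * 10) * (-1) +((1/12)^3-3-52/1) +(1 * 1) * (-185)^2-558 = 355658987/19008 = 18711.02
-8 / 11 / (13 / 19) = -152 / 143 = -1.06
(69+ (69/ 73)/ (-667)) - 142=-154544/ 2117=-73.00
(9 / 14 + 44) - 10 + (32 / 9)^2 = 53621 / 1134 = 47.28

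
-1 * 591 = -591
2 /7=0.29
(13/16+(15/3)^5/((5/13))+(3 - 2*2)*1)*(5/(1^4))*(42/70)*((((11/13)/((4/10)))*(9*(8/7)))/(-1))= -27577935/52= -530344.90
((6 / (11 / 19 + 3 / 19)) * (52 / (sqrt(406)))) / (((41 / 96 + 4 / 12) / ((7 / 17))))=142272 * sqrt(406) / 251923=11.38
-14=-14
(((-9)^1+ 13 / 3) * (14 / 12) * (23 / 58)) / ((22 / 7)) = -7889 / 11484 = -0.69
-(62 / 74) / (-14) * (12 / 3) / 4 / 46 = 31 / 23828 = 0.00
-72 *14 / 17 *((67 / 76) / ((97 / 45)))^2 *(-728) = 416914079400 / 57743033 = 7220.16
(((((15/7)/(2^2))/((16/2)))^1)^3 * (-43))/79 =-145125/887914496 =-0.00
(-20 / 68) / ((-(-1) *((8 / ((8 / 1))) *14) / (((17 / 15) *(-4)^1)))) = 2 / 21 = 0.10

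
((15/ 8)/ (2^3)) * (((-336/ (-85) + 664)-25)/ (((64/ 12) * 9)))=54651/ 17408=3.14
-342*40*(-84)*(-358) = -411384960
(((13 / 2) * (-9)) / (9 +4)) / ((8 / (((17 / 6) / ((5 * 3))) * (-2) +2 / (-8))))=113 / 320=0.35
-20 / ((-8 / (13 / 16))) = 65 / 32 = 2.03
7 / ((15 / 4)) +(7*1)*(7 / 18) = 413 / 90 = 4.59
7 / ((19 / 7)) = 49 / 19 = 2.58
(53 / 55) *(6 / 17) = 318 / 935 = 0.34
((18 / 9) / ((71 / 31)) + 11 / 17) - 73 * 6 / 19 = -493801 / 22933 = -21.53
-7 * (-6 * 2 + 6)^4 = -9072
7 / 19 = 0.37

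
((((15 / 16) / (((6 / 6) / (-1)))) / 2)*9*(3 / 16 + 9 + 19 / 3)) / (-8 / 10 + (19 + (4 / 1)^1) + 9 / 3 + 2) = -167625 / 69632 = -2.41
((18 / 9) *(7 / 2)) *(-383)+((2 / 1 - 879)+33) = -3525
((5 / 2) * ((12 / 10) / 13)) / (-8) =-3 / 104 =-0.03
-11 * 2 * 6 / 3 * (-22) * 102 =98736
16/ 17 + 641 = 10913/ 17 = 641.94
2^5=32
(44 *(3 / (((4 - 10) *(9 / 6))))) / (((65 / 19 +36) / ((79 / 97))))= -66044 / 217959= -0.30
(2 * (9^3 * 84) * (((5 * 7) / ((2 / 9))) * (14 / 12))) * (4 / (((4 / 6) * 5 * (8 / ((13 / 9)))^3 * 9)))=2260713 / 128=17661.82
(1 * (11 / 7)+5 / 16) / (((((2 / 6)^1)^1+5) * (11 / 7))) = 633 / 2816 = 0.22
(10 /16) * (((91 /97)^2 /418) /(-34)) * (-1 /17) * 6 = 124215 /9093008144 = 0.00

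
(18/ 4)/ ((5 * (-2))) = -0.45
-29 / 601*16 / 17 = -464 / 10217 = -0.05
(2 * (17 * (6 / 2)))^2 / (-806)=-12.91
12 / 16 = 3 / 4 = 0.75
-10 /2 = -5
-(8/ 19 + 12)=-236/ 19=-12.42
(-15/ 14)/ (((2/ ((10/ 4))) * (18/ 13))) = -325/ 336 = -0.97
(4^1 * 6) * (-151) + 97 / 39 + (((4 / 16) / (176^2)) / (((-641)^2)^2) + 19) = -2938918800508528166873 / 815796902588169216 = -3602.51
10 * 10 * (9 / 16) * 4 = 225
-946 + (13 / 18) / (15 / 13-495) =-109319929 / 115560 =-946.00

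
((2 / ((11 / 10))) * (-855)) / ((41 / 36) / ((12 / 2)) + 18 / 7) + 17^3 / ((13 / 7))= 49731563 / 23881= 2082.47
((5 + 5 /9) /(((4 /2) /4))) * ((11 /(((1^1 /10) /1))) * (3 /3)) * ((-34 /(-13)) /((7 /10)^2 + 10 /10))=37400000 /17433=2145.36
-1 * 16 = -16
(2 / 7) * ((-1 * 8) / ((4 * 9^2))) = -0.01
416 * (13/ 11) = 5408/ 11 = 491.64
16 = 16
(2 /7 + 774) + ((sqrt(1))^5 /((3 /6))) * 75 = 6470 /7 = 924.29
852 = 852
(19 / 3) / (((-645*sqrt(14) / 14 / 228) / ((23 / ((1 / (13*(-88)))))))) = 37994528*sqrt(14) / 645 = 220406.99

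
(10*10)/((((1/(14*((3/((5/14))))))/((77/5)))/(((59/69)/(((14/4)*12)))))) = 254408/69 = 3687.07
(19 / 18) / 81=19 / 1458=0.01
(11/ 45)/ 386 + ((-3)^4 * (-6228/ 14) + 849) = -35184.43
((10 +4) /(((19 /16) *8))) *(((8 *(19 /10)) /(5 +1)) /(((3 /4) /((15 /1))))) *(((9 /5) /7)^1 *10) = 192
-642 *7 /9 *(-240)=119840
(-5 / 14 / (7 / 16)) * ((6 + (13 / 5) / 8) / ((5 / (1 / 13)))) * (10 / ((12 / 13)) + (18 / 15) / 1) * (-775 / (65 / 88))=124578212 / 124215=1002.92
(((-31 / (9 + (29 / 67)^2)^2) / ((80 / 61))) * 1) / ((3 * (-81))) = 38105769811 / 33065545844160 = 0.00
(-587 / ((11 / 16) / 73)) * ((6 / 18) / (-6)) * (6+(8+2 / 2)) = 1714040 / 33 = 51940.61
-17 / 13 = -1.31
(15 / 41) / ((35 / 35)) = 15 / 41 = 0.37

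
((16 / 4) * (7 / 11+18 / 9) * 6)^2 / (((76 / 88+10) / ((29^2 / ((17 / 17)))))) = 814787712 / 2629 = 309923.06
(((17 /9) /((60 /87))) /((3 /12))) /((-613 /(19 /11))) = -9367 /303435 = -0.03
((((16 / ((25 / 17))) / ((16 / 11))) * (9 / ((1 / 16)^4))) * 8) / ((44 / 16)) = 320864256 / 25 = 12834570.24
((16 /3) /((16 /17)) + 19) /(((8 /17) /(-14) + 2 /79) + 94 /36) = 4174044 /440443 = 9.48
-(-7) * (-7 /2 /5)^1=-49 /10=-4.90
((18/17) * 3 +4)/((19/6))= 732/323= 2.27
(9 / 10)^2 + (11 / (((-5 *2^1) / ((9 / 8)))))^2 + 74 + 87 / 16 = 104677 / 1280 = 81.78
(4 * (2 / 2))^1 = 4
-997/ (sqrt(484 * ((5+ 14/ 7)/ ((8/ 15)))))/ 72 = -997 * sqrt(210)/ 83160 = -0.17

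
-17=-17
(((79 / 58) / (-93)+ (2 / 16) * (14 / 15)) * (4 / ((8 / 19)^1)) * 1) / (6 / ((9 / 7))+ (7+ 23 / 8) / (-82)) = 8573674 / 40216765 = 0.21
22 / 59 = 0.37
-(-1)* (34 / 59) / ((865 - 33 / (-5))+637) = 170 / 445037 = 0.00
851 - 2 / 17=14465 / 17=850.88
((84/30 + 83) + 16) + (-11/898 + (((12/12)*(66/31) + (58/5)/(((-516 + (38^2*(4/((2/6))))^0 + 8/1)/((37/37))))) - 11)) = 1311092101/14113866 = 92.89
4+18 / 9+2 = 8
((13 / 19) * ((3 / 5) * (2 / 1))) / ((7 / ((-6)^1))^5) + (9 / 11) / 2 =1026369 / 35126630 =0.03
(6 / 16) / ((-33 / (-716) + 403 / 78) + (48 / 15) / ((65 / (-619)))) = -523575 / 35269534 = -0.01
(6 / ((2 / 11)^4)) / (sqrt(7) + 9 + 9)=395307 / 1268- 43923 * sqrt(7) / 2536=265.93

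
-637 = -637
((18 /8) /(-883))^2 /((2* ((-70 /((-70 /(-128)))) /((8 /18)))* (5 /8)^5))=-288 /2436528125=-0.00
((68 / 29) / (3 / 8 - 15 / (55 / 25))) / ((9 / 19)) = -113696 / 147987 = -0.77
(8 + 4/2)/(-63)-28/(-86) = 452/2709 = 0.17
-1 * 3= -3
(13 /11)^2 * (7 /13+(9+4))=208 /11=18.91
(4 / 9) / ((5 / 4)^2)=64 / 225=0.28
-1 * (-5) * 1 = 5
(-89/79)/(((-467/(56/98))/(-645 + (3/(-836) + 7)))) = -47470019/53974459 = -0.88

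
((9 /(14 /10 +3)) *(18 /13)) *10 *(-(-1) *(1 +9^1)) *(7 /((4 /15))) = 1063125 /143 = 7434.44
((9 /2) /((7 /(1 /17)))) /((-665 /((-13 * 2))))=117 /79135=0.00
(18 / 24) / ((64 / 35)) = 105 / 256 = 0.41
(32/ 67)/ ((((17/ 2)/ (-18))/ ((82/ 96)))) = -984/ 1139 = -0.86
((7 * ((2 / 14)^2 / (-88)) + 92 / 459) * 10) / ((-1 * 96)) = -281065 / 13571712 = -0.02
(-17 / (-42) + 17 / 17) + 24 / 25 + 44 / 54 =30047 / 9450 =3.18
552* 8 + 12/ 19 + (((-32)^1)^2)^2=20006860/ 19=1052992.63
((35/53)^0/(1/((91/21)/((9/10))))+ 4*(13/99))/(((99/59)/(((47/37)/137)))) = 4397978/149043807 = 0.03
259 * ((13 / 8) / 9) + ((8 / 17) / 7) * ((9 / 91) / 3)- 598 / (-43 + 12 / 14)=14020350413 / 230007960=60.96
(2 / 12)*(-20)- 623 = -1879 / 3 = -626.33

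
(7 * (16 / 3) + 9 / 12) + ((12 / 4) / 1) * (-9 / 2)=24.58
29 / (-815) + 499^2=202935786 / 815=249000.96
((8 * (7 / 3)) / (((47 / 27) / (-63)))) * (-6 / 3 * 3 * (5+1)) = 24320.68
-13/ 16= -0.81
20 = 20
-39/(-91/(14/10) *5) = 0.12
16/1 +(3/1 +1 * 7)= 26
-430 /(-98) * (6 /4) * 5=32.91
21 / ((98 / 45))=135 / 14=9.64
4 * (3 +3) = 24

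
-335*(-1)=335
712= 712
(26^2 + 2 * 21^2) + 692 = 2250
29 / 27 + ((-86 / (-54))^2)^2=3989608 / 531441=7.51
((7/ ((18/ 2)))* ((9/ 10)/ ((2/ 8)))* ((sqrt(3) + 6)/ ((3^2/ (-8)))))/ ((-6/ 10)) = 112* sqrt(3)/ 27 + 224/ 9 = 32.07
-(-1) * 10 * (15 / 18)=25 / 3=8.33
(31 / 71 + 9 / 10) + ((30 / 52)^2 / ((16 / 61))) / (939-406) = 2740330711 / 2046549440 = 1.34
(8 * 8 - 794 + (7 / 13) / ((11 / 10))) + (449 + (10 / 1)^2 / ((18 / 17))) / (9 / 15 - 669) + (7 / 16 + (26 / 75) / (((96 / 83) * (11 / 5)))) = -1426711951 / 1955070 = -729.75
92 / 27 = 3.41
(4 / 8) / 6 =0.08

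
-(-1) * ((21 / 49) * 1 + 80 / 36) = 2.65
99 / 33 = 3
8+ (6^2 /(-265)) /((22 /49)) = 22438 /2915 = 7.70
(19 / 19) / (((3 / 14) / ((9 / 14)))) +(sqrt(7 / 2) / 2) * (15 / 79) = 15 * sqrt(14) / 316 +3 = 3.18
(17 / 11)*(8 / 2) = 68 / 11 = 6.18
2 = 2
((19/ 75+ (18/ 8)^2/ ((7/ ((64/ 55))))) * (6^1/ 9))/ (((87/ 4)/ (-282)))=-4754896/ 502425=-9.46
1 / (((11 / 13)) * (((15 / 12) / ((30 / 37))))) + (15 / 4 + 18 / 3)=17121 / 1628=10.52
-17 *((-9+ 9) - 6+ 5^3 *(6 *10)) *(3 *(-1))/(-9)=-42466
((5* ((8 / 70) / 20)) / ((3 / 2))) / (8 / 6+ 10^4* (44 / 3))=1 / 7700070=0.00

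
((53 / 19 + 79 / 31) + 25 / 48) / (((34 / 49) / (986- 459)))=8116213 / 1824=4449.68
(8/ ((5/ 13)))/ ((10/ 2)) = 104/ 25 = 4.16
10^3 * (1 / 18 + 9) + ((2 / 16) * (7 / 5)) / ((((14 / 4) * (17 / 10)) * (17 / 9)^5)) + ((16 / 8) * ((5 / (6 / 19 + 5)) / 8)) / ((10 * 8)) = 12716063395445611 / 1404227214144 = 9055.56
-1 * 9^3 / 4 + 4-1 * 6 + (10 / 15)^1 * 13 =-2107 / 12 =-175.58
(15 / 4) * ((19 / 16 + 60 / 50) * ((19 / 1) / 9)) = 3629 / 192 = 18.90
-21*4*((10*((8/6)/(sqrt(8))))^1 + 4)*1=-731.98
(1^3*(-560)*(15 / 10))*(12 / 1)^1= -10080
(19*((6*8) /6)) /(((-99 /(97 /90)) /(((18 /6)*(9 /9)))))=-7372 /1485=-4.96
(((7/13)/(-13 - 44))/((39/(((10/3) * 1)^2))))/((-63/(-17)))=-1700/2340819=-0.00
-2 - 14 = -16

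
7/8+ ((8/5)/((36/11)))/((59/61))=29321/21240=1.38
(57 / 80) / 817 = 3 / 3440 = 0.00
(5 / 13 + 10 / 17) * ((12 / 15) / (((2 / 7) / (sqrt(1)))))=2.72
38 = 38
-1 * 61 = -61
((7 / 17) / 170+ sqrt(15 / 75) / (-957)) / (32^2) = 7 / 2959360 - sqrt(5) / 4899840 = 0.00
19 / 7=2.71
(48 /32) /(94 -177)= -3 /166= -0.02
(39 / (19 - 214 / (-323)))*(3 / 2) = 12597 / 4234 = 2.98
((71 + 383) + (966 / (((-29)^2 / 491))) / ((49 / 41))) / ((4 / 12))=16352328 / 5887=2777.70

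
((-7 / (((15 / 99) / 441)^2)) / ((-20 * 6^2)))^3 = 4469734919671572786994143 / 8000000000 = 558716864958946.60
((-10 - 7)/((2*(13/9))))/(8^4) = -153/106496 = -0.00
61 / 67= 0.91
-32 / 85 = -0.38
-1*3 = -3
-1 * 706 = -706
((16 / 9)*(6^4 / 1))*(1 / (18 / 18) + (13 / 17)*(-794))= -23742720 / 17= -1396630.59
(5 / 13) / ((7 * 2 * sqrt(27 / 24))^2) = 10 / 5733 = 0.00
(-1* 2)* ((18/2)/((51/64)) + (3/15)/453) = -22.59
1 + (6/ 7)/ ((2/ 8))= 31/ 7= 4.43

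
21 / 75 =7 / 25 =0.28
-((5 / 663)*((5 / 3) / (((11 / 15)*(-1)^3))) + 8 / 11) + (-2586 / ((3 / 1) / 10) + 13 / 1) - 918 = -69471004 / 7293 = -9525.71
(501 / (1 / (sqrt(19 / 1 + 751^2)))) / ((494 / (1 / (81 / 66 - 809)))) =-11022 * sqrt(141005) / 4389437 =-0.94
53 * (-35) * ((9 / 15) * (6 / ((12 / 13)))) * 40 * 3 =-868140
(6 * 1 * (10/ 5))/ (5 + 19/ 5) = 15/ 11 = 1.36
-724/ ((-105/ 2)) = 1448/ 105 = 13.79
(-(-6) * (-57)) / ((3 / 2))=-228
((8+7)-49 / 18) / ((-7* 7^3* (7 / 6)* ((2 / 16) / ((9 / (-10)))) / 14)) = 5304 / 12005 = 0.44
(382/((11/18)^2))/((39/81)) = 3341736/1573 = 2124.43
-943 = -943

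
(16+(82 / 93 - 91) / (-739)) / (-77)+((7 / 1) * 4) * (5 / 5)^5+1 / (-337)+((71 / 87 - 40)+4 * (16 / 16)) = -127507701355 / 17239503589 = -7.40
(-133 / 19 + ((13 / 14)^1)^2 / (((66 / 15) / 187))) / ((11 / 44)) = 11621 / 98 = 118.58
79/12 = 6.58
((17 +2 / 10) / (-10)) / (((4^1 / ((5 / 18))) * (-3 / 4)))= 43 / 270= 0.16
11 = 11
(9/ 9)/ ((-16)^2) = 1/ 256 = 0.00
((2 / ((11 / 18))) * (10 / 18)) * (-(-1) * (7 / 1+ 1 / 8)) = 285 / 22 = 12.95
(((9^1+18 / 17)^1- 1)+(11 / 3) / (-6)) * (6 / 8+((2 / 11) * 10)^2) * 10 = 2306525 / 6732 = 342.62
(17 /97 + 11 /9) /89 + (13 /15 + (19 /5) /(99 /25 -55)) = 400490137 /495706860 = 0.81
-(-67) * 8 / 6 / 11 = 268 / 33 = 8.12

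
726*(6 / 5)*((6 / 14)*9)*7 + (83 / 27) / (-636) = 2019632849 / 85860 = 23522.40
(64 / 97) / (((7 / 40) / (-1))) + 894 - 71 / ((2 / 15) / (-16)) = 6389546 / 679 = 9410.23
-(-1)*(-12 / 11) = -12 / 11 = -1.09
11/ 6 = 1.83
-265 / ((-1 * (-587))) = -265 / 587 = -0.45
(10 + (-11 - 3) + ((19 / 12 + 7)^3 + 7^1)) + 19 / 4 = 1106119 / 1728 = 640.12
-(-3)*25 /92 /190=15 /3496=0.00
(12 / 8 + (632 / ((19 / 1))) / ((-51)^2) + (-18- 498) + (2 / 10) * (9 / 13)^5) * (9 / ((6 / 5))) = -94397055649393 / 24465238356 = -3858.42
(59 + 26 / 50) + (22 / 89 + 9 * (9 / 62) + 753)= 112301459 / 137950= 814.07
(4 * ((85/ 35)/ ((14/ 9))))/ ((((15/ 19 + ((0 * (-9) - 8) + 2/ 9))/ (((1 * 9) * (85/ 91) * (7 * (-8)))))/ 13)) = 64047024/ 11711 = 5468.96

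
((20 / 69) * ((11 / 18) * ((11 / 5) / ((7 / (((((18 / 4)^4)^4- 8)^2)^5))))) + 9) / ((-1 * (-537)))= 8250662823965506302504023643999184264309370966207675930877895359159567862181663277656962441722632325648142717989133854696440823898286890016563571291761279 / 243688590756098756226905103479863956272900708317003776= 33857403000961046245145460000000000000000000000000000000000000000000000000000000000000000000000000000.00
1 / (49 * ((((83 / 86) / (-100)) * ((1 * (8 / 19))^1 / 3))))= -61275 / 4067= -15.07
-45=-45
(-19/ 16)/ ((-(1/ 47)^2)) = 2623.19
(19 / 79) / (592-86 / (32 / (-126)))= 0.00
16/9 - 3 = -11/9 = -1.22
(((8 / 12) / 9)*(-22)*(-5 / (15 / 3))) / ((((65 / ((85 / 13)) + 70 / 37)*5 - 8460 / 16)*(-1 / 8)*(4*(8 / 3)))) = 27676 / 10633275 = 0.00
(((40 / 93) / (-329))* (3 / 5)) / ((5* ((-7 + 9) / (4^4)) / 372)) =-12288 / 1645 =-7.47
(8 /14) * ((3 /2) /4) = 3 /14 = 0.21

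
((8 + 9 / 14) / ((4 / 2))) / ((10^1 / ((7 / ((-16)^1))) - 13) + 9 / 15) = -605 / 4936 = -0.12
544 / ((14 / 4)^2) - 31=657 / 49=13.41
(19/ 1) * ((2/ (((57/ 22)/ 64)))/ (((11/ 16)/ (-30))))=-40960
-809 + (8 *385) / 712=-71616 / 89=-804.67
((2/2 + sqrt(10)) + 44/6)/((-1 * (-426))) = sqrt(10)/426 + 25/1278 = 0.03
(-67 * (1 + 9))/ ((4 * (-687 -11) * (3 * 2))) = 335/ 8376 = 0.04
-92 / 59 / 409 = -92 / 24131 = -0.00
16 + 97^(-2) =150545 / 9409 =16.00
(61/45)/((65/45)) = 61/65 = 0.94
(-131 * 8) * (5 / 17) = -5240 / 17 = -308.24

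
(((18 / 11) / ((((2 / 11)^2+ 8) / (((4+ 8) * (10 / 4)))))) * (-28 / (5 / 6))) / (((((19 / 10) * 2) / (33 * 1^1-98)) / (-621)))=-41441400 / 19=-2181126.32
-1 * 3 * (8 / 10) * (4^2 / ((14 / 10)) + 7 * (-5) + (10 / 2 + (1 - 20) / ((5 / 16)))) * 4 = 761.97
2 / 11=0.18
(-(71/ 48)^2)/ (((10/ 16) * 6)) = -5041/ 8640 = -0.58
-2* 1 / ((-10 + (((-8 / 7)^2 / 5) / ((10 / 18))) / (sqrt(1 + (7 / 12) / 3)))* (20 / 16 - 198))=-1290537500 / 1267216296217 - 8467200* sqrt(43) / 1267216296217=-0.00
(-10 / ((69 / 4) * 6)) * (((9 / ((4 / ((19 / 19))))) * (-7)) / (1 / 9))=315 / 23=13.70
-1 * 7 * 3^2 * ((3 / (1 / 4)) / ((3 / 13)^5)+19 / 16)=-166350037 / 144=-1155208.59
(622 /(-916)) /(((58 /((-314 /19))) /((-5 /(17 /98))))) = -11962615 /2145043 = -5.58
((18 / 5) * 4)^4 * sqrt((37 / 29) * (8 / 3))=17915904 * sqrt(6438) / 18125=79311.51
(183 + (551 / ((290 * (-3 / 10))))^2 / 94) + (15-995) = -673901 / 846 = -796.57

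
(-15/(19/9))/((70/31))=-837/266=-3.15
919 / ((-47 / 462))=-424578 / 47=-9033.57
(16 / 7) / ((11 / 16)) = 256 / 77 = 3.32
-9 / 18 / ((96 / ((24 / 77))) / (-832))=104 / 77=1.35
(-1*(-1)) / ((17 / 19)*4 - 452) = -19 / 8520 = -0.00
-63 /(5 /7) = -441 /5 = -88.20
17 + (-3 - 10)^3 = -2180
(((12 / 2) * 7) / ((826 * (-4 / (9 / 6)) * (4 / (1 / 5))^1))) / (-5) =0.00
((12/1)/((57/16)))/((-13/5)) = -320/247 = -1.30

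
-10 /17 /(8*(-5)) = 1 /68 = 0.01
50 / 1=50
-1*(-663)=663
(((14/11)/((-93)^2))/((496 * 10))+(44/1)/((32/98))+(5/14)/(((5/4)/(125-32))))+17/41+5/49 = 76713355675643/474012942480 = 161.84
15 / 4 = 3.75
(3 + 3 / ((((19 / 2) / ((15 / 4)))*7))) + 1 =1109 / 266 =4.17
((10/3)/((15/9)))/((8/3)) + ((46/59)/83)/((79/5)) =0.75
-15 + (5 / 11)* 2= -155 / 11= -14.09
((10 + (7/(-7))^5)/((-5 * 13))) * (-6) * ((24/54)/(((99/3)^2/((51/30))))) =0.00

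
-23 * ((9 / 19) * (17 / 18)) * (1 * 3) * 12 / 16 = -3519 / 152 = -23.15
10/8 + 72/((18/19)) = 309/4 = 77.25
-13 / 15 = -0.87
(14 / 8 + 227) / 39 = 305 / 52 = 5.87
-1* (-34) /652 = 17 /326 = 0.05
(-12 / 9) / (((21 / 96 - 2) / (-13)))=-1664 / 171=-9.73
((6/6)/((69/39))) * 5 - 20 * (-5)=2365/23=102.83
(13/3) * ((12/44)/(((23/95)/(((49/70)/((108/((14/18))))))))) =12103/491832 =0.02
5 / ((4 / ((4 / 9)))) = 5 / 9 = 0.56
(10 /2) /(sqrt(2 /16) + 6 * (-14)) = -3360 /56447 - 10 * sqrt(2) /56447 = -0.06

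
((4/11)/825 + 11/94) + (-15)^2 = 225.12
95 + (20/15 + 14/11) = 3221/33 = 97.61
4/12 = 1/3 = 0.33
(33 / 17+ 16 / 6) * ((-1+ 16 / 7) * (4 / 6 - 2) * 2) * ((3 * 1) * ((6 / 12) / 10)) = -282 / 119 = -2.37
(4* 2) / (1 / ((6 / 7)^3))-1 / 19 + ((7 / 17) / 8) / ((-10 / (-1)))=44230659 / 8863120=4.99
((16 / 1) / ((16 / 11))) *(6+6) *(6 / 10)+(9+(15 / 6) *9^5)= 1477107 / 10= 147710.70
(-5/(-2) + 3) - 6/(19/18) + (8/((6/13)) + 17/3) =867/38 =22.82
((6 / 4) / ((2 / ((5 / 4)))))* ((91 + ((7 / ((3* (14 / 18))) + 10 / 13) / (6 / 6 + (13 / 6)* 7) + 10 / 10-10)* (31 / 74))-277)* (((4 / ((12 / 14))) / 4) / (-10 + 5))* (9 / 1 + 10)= 2353981497 / 2986048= 788.33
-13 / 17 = -0.76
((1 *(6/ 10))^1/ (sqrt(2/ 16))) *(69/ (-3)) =-138 *sqrt(2)/ 5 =-39.03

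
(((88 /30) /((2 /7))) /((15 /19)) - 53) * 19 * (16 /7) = -2735696 /1575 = -1736.95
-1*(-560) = 560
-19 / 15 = -1.27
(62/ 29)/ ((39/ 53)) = 3286/ 1131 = 2.91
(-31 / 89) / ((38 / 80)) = -1240 / 1691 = -0.73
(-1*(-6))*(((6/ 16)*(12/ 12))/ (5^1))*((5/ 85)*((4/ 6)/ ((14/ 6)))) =9/ 1190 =0.01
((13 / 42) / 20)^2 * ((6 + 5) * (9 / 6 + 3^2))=1859 / 67200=0.03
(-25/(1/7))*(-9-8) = 2975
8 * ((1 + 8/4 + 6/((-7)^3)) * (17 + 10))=220968/343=644.22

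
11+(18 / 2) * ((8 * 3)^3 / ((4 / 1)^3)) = 1955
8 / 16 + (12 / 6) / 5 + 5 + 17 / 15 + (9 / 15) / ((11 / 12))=2537 / 330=7.69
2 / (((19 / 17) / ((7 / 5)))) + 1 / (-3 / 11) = -331 / 285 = -1.16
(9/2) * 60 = 270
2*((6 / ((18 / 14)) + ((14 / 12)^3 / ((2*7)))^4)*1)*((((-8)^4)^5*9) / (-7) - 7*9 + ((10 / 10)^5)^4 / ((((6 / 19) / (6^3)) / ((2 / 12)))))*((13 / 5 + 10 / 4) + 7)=-9717744952237783724565578926903 / 58047528960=-167410140041175384506.25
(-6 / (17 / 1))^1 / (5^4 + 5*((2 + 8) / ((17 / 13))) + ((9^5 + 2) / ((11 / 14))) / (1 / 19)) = -66 / 267152647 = -0.00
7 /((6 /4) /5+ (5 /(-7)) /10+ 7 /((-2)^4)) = 3920 /373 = 10.51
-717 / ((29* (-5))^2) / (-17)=717 / 357425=0.00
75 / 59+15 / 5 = 252 / 59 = 4.27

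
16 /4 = 4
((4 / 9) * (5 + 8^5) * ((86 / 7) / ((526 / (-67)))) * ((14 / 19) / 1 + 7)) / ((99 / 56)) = -148049012384 / 1484109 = -99756.16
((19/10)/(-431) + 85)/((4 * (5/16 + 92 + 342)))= 732662/14975095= 0.05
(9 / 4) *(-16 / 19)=-36 / 19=-1.89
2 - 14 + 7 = -5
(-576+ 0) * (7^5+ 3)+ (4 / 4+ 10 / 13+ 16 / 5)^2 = -40908711671 / 4225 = -9682535.31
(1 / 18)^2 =0.00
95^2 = 9025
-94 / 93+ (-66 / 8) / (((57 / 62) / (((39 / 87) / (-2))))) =205093 / 204972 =1.00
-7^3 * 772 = -264796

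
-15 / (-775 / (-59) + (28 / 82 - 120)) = 12095 / 85893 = 0.14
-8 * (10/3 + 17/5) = -808/15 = -53.87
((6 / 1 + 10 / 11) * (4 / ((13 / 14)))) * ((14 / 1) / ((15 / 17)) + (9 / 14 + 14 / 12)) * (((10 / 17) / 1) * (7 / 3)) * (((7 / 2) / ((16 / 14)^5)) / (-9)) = -453772193 / 3150576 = -144.03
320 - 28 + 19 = 311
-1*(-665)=665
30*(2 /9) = 20 /3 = 6.67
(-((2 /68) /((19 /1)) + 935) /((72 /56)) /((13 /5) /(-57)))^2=49657319772025 /195364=254178455.46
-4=-4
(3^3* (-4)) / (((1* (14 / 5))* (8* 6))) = -45 / 56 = -0.80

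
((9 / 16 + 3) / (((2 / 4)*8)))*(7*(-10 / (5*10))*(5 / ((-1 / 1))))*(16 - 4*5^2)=-8379 / 16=-523.69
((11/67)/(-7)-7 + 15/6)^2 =20.46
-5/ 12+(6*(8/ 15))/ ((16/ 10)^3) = 35/ 96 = 0.36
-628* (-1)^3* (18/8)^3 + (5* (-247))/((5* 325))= 2861021/400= 7152.55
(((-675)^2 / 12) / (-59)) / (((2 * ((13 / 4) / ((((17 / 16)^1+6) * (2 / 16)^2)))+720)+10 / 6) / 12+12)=-154456875 / 18492311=-8.35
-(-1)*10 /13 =10 /13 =0.77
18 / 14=9 / 7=1.29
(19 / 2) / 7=19 / 14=1.36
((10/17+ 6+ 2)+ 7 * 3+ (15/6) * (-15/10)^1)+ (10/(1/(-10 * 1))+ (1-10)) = -5655/68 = -83.16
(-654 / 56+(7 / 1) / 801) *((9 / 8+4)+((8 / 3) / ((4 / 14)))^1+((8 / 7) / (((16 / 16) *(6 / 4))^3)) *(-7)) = -97625663 / 692064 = -141.06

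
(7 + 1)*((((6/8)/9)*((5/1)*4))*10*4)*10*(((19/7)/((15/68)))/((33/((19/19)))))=4134400/2079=1988.65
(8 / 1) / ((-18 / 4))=-16 / 9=-1.78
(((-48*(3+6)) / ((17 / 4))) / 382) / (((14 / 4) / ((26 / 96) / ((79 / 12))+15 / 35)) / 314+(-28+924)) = -15659808 / 52732030057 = -0.00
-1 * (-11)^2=-121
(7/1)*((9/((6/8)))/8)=10.50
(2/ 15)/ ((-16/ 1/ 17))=-17/ 120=-0.14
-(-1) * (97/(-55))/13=-97/715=-0.14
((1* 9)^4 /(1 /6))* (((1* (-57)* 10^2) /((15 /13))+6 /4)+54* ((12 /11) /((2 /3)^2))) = -2081103273 /11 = -189191206.64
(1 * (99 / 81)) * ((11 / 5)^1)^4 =161051 / 5625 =28.63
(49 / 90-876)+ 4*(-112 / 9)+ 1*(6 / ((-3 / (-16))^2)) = -22637 / 30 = -754.57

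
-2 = -2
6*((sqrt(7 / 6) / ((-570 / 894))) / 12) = -149*sqrt(42) / 1140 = -0.85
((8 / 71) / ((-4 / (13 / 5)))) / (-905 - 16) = 0.00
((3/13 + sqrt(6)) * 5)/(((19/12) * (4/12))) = 540/247 + 180 * sqrt(6)/19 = 25.39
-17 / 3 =-5.67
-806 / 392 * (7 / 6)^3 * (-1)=3.27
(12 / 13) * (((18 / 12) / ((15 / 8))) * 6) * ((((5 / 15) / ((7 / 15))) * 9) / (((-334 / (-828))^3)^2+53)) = 13050797284904896512 / 24285922774483786507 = 0.54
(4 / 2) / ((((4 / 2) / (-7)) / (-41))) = 287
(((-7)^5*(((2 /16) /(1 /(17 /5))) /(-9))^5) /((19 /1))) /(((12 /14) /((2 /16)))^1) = 167044756193 /5514515251200000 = 0.00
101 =101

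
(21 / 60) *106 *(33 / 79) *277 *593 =2011047423 / 790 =2545629.65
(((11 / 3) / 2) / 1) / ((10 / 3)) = 11 / 20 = 0.55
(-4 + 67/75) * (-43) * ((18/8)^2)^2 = 21911553/6400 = 3423.68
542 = 542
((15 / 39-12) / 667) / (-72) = 151 / 624312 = 0.00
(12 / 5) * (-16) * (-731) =140352 / 5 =28070.40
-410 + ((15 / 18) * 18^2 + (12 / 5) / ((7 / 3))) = -138.97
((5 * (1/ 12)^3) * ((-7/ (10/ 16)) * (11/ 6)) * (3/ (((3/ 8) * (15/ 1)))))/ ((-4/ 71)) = 5467/ 9720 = 0.56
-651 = -651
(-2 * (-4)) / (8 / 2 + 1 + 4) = 8 / 9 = 0.89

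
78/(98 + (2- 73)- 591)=-13/94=-0.14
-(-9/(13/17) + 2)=127/13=9.77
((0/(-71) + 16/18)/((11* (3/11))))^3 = 512/19683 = 0.03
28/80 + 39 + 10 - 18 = 627/20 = 31.35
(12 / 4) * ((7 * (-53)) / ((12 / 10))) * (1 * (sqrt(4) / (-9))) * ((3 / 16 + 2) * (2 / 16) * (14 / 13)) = 454475 / 7488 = 60.69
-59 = -59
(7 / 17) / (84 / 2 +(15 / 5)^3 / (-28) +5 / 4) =49 / 5032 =0.01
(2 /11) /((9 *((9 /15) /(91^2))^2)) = 3428748050 /891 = 3848202.08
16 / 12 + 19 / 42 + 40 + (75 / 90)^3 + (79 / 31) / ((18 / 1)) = 42.51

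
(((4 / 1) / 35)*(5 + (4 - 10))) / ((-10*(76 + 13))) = 2 / 15575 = 0.00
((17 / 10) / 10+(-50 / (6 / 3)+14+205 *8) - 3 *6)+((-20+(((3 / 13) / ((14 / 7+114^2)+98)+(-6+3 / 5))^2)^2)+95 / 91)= 8977227028060257558391558247 / 3675412873866200696320000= 2442.51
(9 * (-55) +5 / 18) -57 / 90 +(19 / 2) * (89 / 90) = -87473 / 180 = -485.96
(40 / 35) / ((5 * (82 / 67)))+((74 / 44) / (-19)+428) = 256786169 / 599830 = 428.10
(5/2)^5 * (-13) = -40625/32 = -1269.53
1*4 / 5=4 / 5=0.80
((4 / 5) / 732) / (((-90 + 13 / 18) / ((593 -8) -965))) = 456 / 98027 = 0.00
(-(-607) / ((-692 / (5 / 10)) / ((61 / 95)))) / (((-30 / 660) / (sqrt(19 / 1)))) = 407297*sqrt(19) / 65740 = 27.01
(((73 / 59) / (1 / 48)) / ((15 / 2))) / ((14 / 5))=1168 / 413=2.83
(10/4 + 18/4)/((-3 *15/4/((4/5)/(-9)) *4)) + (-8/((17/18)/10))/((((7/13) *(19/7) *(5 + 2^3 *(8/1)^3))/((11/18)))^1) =4641148/894120525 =0.01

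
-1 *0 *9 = 0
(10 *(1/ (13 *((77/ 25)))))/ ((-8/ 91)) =-125/ 44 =-2.84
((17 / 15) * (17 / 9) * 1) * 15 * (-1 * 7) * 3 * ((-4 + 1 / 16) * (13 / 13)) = 42483 / 16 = 2655.19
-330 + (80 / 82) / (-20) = -330.05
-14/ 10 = -7/ 5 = -1.40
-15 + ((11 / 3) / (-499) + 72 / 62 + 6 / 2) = -503333 / 46407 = -10.85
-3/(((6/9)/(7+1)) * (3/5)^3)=-500/3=-166.67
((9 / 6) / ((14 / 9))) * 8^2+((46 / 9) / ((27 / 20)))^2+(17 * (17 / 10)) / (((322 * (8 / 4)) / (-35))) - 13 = 4675677529 / 76055112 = 61.48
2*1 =2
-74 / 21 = -3.52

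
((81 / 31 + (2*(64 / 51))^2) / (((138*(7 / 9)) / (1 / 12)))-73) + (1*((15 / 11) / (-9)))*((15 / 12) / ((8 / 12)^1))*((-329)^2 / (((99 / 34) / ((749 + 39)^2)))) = -11772007606181254177 / 1795168584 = -6557605626.07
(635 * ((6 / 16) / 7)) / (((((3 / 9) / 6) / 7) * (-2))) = -17145 / 8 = -2143.12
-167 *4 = -668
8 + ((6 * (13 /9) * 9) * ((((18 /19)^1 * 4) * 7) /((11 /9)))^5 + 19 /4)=599128305633538989411 /1595112880196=375602449.88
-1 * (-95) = 95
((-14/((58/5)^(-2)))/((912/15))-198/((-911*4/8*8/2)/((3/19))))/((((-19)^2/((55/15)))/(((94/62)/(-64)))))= 2771164979/371913636480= 0.01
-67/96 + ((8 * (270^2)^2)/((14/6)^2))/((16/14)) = 4591650239531/672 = 6832812856.44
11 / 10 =1.10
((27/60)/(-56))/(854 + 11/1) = -9/968800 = -0.00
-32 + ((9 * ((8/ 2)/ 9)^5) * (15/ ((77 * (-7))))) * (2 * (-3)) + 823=310818661/ 392931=791.03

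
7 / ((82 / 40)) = 140 / 41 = 3.41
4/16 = 1/4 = 0.25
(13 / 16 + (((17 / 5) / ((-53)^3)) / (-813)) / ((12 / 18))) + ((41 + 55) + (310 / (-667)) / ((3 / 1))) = 624266286751451 / 6458534373360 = 96.66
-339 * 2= -678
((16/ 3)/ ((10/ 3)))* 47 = 376/ 5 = 75.20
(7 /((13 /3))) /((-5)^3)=-21 /1625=-0.01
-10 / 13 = -0.77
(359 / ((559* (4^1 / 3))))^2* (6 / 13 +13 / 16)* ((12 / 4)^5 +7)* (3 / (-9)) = -24.63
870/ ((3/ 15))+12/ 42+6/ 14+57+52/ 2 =31036/ 7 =4433.71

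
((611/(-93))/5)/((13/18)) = -282/155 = -1.82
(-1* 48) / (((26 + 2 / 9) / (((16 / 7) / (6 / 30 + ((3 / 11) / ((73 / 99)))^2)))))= -23021280 / 1853131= -12.42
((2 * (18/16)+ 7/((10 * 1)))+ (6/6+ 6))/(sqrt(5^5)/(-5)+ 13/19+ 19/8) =-1149424 * sqrt(5)/2671775 - 703266/2671775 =-1.23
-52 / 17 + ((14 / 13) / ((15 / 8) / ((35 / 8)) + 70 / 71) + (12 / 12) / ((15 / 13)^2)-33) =-1207625878 / 34956675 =-34.55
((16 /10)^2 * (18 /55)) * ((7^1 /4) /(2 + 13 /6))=12096 /34375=0.35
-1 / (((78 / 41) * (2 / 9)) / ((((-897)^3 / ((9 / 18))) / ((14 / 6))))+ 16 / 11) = -225347647239 / 327778395830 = -0.69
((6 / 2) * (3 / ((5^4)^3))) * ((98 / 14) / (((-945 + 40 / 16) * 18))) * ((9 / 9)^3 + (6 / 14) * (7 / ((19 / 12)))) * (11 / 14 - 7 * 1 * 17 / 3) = 17963 / 10492675781250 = 0.00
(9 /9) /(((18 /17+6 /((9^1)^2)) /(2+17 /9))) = 357 /104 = 3.43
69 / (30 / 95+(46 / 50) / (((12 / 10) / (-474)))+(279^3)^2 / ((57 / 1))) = 0.00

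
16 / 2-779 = -771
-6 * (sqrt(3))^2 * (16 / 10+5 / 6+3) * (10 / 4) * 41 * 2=-20049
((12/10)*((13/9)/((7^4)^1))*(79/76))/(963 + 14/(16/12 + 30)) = 48269/61971586740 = 0.00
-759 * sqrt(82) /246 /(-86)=253 * sqrt(82) /7052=0.32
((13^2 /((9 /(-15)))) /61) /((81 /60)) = -16900 /4941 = -3.42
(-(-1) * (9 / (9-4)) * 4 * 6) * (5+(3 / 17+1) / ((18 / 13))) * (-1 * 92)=-395232 / 17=-23248.94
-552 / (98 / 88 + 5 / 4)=-3036 / 13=-233.54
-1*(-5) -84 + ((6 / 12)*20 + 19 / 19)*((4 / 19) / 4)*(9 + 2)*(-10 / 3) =-5713 / 57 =-100.23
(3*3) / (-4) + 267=1059 / 4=264.75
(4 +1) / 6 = 5 / 6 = 0.83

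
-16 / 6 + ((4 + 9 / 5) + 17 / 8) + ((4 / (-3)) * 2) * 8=-643 / 40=-16.08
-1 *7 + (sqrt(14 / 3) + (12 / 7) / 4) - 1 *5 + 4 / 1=-53 / 7 + sqrt(42) / 3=-5.41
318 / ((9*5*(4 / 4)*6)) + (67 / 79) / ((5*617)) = 2583982 / 2193435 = 1.18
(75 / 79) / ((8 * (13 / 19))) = 1425 / 8216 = 0.17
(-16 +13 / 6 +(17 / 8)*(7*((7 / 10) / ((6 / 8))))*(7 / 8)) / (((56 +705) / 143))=-115687 / 365280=-0.32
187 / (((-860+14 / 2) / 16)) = -3.51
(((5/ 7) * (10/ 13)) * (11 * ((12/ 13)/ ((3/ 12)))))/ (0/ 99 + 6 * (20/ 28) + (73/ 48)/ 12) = 15206400/ 3006679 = 5.06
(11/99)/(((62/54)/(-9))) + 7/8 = 1/248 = 0.00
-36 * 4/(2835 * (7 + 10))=-16/5355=-0.00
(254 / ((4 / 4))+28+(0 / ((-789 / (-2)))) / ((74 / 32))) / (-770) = -141 / 385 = -0.37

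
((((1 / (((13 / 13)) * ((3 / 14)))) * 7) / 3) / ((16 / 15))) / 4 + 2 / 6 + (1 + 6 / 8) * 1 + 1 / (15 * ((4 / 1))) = 4.65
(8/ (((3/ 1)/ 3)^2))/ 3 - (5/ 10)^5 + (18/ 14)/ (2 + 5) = 2.82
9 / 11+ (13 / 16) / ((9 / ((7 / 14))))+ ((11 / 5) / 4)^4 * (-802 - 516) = -948355981 / 7920000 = -119.74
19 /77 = 0.25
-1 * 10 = -10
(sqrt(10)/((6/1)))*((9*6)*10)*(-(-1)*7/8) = 315*sqrt(10)/4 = 249.03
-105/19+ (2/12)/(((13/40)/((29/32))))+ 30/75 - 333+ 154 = -5443729/29640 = -183.66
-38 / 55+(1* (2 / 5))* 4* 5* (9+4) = 5682 / 55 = 103.31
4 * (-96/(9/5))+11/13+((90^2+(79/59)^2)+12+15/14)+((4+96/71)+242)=1099760696987/134944446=8149.73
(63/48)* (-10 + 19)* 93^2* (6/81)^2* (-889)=-5980303/12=-498358.58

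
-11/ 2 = -5.50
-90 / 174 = -15 / 29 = -0.52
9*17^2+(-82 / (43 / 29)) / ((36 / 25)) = 1983449 / 774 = 2562.60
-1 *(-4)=4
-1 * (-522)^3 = 142236648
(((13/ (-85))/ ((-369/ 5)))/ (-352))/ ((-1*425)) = 13/ 938440800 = 0.00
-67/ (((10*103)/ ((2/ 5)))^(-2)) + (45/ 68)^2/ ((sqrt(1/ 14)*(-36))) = -444251875 - 225*sqrt(14)/ 18496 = -444251875.05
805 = 805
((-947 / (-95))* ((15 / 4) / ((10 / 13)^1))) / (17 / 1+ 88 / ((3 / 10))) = 110799 / 707560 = 0.16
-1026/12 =-171/2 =-85.50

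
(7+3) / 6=5 / 3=1.67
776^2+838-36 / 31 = 18693398 / 31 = 603012.84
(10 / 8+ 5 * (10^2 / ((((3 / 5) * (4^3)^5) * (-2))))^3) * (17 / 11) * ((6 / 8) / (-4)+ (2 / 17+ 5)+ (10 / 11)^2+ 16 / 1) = 3739629426822060758356015130098835 / 88975702383597421878099654475776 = 42.03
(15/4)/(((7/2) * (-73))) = -15/1022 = -0.01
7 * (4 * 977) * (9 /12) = 20517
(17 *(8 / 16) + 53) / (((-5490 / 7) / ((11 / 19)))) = -3157 / 69540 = -0.05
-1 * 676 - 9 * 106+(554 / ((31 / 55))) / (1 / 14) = 376050 / 31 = 12130.65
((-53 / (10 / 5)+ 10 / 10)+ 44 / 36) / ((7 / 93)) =-322.55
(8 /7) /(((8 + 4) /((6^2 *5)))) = 120 /7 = 17.14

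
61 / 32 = 1.91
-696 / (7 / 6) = -4176 / 7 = -596.57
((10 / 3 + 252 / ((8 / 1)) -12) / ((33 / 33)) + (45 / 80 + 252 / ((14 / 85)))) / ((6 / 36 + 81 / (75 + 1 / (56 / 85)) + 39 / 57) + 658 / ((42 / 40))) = 6070546645 / 2456425192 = 2.47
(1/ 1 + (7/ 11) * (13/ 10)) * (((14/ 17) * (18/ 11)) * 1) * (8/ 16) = 1.23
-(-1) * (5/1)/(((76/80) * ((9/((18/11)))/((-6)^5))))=-1555200/209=-7441.15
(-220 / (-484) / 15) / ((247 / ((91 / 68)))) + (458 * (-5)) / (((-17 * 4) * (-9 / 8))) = -225227 / 7524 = -29.93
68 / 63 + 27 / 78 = 2335 / 1638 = 1.43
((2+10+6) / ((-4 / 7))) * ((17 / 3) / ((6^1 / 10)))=-595 / 2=-297.50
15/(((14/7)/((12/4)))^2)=135/4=33.75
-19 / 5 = -3.80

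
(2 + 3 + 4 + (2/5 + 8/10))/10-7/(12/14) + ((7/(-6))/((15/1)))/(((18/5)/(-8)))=-14122/2025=-6.97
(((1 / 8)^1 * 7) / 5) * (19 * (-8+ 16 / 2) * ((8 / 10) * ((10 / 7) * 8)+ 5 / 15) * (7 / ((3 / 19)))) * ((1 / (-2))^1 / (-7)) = 0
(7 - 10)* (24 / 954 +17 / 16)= -3.26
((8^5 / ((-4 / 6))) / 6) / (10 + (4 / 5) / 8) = -81920 / 101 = -811.09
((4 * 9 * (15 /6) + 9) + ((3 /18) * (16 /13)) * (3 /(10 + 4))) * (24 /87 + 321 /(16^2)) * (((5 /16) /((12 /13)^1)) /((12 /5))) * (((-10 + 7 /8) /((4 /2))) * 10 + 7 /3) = -925.25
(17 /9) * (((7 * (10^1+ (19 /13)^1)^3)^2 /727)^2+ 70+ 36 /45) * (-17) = -415427487878562107367204133038839 /554117113426489220205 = -749710625809.20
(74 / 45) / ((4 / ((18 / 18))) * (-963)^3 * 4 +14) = -37 / 321500284605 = -0.00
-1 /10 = -0.10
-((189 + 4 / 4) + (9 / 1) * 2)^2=-43264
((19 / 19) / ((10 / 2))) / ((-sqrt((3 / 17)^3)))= -17 * sqrt(51) / 45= -2.70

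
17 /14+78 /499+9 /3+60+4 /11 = 4974567 /76846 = 64.73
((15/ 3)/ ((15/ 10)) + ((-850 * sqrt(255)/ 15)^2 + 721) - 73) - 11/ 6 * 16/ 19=46710538/ 57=819483.12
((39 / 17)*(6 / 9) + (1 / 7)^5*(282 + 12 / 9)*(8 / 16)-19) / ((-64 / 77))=41161483 / 1959216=21.01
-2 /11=-0.18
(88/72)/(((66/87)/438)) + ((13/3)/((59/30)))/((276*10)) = 3830363/5428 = 705.67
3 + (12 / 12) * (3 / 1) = 6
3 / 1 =3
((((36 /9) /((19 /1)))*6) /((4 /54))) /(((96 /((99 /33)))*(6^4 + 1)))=81 /197144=0.00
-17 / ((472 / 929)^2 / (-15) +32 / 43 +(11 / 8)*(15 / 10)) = -151411913040 / 24844707173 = -6.09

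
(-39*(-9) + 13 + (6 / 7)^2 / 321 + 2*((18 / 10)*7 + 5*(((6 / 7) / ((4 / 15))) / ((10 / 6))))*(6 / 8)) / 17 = 41667859 / 1782620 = 23.37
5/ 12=0.42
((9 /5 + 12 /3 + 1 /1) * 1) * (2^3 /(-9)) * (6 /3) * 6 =-1088 /15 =-72.53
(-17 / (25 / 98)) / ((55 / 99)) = -14994 / 125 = -119.95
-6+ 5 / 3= -13 / 3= -4.33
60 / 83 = 0.72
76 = 76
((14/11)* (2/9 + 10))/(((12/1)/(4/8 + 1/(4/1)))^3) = 161/50688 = 0.00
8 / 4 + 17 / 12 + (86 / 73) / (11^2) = 3.43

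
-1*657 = -657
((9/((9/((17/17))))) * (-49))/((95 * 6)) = -49/570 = -0.09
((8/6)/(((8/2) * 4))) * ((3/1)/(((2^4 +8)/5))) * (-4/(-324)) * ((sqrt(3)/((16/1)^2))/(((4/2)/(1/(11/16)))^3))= 5 * sqrt(3)/5174928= 0.00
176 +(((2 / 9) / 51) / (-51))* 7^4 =4115182 / 23409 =175.79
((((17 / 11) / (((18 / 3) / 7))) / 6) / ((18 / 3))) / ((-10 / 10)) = -0.05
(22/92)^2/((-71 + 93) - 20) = 0.03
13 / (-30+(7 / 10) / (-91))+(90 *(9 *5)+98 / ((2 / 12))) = 18091148 / 3901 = 4637.57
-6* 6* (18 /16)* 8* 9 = -2916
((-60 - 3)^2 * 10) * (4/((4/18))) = 714420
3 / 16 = 0.19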